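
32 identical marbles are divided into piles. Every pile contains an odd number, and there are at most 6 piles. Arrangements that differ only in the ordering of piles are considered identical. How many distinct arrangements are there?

There are 126 such partitions.

126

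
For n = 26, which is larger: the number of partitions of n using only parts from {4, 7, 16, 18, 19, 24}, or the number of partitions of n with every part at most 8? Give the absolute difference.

1294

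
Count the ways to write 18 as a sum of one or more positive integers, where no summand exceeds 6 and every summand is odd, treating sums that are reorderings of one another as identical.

Listing the qualifying partitions of 18:
5, 5, 5, 3
5, 5, 5, 1, 1, 1
5, 5, 3, 3, 1, 1
5, 5, 3, 1, 1, 1, 1, 1
5, 5, 1, 1, 1, 1, 1, 1, 1, 1
5, 3, 3, 3, 3, 1
5, 3, 3, 3, 1, 1, 1, 1
5, 3, 3, 1, 1, 1, 1, 1, 1, 1
5, 3, 1, 1, 1, 1, 1, 1, 1, 1, 1, 1
5, 1, 1, 1, 1, 1, 1, 1, 1, 1, 1, 1, 1, 1
3, 3, 3, 3, 3, 3
3, 3, 3, 3, 3, 1, 1, 1
3, 3, 3, 3, 1, 1, 1, 1, 1, 1
3, 3, 3, 1, 1, 1, 1, 1, 1, 1, 1, 1
3, 3, 1, 1, 1, 1, 1, 1, 1, 1, 1, 1, 1, 1
3, 1, 1, 1, 1, 1, 1, 1, 1, 1, 1, 1, 1, 1, 1, 1
1, 1, 1, 1, 1, 1, 1, 1, 1, 1, 1, 1, 1, 1, 1, 1, 1, 1

17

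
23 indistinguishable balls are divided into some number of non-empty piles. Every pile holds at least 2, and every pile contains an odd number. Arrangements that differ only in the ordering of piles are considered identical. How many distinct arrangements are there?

15

Listing the qualifying partitions of 23:
23
17+3+3
15+5+3
13+7+3
13+5+5
11+9+3
11+7+5
11+3+3+3+3
9+9+5
9+7+7
9+5+3+3+3
7+7+3+3+3
7+5+5+3+3
5+5+5+5+3
5+3+3+3+3+3+3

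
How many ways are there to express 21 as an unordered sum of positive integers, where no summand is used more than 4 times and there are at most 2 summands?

11

They are:
21
20,1
19,2
18,3
17,4
16,5
15,6
14,7
13,8
12,9
11,10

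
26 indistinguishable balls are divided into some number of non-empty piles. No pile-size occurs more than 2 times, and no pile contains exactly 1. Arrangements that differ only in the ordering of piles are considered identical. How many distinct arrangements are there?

There are 244 such partitions.

244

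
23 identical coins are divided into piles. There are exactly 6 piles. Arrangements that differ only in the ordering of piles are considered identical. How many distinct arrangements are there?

163

Enumerating by decreasing first part gives 163 partitions in all.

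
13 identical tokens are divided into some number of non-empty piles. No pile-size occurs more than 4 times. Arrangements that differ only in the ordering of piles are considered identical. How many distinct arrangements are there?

76

There are 76 such partitions.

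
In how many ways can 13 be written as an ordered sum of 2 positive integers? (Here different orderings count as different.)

12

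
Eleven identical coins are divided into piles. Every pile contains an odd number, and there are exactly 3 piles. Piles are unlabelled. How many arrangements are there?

They are:
1, 1, 9
1, 3, 7
1, 5, 5
3, 3, 5
That's 4 in total.

4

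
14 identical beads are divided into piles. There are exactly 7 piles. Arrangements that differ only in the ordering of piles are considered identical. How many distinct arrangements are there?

Listing the qualifying partitions of 14:
8, 1, 1, 1, 1, 1, 1
7, 2, 1, 1, 1, 1, 1
6, 3, 1, 1, 1, 1, 1
6, 2, 2, 1, 1, 1, 1
5, 4, 1, 1, 1, 1, 1
5, 3, 2, 1, 1, 1, 1
5, 2, 2, 2, 1, 1, 1
4, 4, 2, 1, 1, 1, 1
4, 3, 3, 1, 1, 1, 1
4, 3, 2, 2, 1, 1, 1
4, 2, 2, 2, 2, 1, 1
3, 3, 3, 2, 1, 1, 1
3, 3, 2, 2, 2, 1, 1
3, 2, 2, 2, 2, 2, 1
2, 2, 2, 2, 2, 2, 2

15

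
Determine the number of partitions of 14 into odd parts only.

The partitions of 14 that satisfy the conditions:
13,1
11,3
11,1,1,1
9,5
9,3,1,1
9,1,1,1,1,1
7,7
7,5,1,1
7,3,3,1
7,3,1,1,1,1
7,1,1,1,1,1,1,1
5,5,3,1
5,5,1,1,1,1
5,3,3,3
5,3,3,1,1,1
5,3,1,1,1,1,1,1
5,1,1,1,1,1,1,1,1,1
3,3,3,3,1,1
3,3,3,1,1,1,1,1
3,3,1,1,1,1,1,1,1,1
3,1,1,1,1,1,1,1,1,1,1,1
1,1,1,1,1,1,1,1,1,1,1,1,1,1
Counting gives 22.

22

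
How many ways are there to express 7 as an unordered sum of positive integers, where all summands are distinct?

Enumerating:
7
6,1
5,2
4,3
4,2,1
That's 5 in total.

5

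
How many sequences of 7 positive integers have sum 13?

924

By stars and bars with positive parts, the count is C(12,6) = 924.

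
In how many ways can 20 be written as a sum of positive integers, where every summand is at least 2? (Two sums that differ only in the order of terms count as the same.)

Enumerating by decreasing first part gives 137 partitions in all.

137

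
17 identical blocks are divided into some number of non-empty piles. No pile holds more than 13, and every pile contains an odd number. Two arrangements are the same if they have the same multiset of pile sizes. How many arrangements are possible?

36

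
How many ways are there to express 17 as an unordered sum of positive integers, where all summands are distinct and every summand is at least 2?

21

They are:
17
15,2
14,3
13,4
12,5
12,3,2
11,6
11,4,2
10,7
10,5,2
10,4,3
9,8
9,6,2
9,5,3
8,7,2
8,6,3
8,5,4
8,4,3,2
7,6,4
7,5,3,2
6,5,4,2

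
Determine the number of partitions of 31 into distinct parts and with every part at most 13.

140

There are 140 such partitions.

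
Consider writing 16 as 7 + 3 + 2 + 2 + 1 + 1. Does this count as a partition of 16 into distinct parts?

No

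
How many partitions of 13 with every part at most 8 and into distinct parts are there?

11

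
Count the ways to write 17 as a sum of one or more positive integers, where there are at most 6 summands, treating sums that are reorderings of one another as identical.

Direct enumeration gives 163 partitions.

163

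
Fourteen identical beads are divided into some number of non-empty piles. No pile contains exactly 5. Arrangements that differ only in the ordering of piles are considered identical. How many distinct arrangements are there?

105

Systematic enumeration (by largest part, then next-largest, …) yields 105.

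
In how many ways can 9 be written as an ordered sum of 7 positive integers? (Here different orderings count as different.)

By stars and bars with positive parts, the count is C(8,6) = 28.

28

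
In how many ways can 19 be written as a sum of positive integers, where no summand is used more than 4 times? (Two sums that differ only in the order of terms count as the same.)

325

Enumerating by decreasing first part gives 325 partitions in all.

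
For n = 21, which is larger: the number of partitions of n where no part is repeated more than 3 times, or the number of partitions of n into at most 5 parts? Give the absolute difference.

174

Partitions of 21 where no part is repeated more than 3 times: 395.
Partitions of 21 into at most 5 parts: 221.
|395 − 221| = 174.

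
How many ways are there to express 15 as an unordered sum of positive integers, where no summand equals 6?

146

Counting exhaustively, 146 partitions satisfy the conditions.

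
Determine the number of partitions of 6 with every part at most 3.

7

Listing the qualifying partitions of 6:
3, 3
3, 2, 1
3, 1, 1, 1
2, 2, 2
2, 2, 1, 1
2, 1, 1, 1, 1
1, 1, 1, 1, 1, 1
Counting gives 7.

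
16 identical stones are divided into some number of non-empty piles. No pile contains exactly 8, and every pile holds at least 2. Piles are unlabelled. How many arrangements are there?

A partial list (first 12 by largest part):
16
14+2
13+3
12+4
12+2+2
11+5
11+3+2
10+6
10+4+2
10+3+3
10+2+2+2
9+7
…and 36 more, for 48 total.

48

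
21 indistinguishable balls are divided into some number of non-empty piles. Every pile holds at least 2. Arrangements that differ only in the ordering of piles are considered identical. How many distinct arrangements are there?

165

There are 165 such partitions.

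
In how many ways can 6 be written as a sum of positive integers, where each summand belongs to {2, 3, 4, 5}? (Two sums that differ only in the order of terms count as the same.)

3

Enumerating:
2+4
3+3
2+2+2
Counting gives 3.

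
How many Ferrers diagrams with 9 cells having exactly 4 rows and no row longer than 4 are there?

4

They are:
4, 3, 1, 1
4, 2, 2, 1
3, 3, 2, 1
3, 2, 2, 2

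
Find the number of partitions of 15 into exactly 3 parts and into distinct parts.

The partitions of 15 that satisfy the conditions:
12,2,1
11,3,1
10,4,1
10,3,2
9,5,1
9,4,2
8,6,1
8,5,2
8,4,3
7,6,2
7,5,3
6,5,4

12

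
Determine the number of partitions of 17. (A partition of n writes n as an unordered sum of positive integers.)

Systematic enumeration (by largest part, then next-largest, …) yields 297.

297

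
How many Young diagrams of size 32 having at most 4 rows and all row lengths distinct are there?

Direct enumeration gives 222 partitions.

222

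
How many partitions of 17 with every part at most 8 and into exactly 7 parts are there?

There are too many to list fully; the first 12 (by largest part) are:
8 + 4 + 1 + 1 + 1 + 1 + 1
8 + 3 + 2 + 1 + 1 + 1 + 1
8 + 2 + 2 + 2 + 1 + 1 + 1
7 + 5 + 1 + 1 + 1 + 1 + 1
7 + 4 + 2 + 1 + 1 + 1 + 1
7 + 3 + 3 + 1 + 1 + 1 + 1
7 + 3 + 2 + 2 + 1 + 1 + 1
7 + 2 + 2 + 2 + 2 + 1 + 1
6 + 6 + 1 + 1 + 1 + 1 + 1
6 + 5 + 2 + 1 + 1 + 1 + 1
6 + 4 + 3 + 1 + 1 + 1 + 1
6 + 4 + 2 + 2 + 1 + 1 + 1
…and 22 more, for 34 total.

34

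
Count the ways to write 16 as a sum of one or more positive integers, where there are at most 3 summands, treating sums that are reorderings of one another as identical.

30

A partial list (first 12 by largest part):
16
15+1
14+2
14+1+1
13+3
13+2+1
12+4
12+3+1
12+2+2
11+5
11+4+1
11+3+2
…and 18 more, for 30 total.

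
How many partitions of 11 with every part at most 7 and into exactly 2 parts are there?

2

They are:
7+4
6+5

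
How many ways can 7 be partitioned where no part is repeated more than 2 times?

9

The partitions of 7 that satisfy the conditions:
7
6,1
5,2
5,1,1
4,3
4,2,1
3,3,1
3,2,2
3,2,1,1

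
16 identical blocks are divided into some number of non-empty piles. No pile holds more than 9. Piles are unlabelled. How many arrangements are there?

201

Direct enumeration gives 201 partitions.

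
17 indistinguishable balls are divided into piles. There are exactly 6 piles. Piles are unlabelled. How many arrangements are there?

44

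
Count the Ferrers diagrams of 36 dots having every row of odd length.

668

Enumerating by decreasing first part gives 668 partitions in all.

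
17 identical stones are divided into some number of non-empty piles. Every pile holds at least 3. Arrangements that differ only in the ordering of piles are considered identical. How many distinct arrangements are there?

25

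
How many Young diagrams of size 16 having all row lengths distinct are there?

32

A partial list (first 12 by largest part):
16
15+1
14+2
13+3
13+2+1
12+4
12+3+1
11+5
11+4+1
11+3+2
10+6
10+5+1
…and 20 more, for 32 total.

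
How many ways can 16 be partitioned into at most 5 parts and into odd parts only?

Listing the qualifying partitions of 16:
15 + 1
13 + 3
13 + 1 + 1 + 1
11 + 5
11 + 3 + 1 + 1
9 + 7
9 + 5 + 1 + 1
9 + 3 + 3 + 1
7 + 7 + 1 + 1
7 + 5 + 3 + 1
7 + 3 + 3 + 3
5 + 5 + 5 + 1
5 + 5 + 3 + 3
Counting gives 13.

13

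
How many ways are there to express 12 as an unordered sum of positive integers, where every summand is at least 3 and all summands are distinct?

They are:
12
9, 3
8, 4
7, 5
5, 4, 3

5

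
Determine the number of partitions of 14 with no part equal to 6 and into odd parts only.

Listing the qualifying partitions of 14:
1 + 13
3 + 11
1 + 1 + 1 + 11
5 + 9
1 + 1 + 3 + 9
1 + 1 + 1 + 1 + 1 + 9
7 + 7
1 + 1 + 5 + 7
1 + 3 + 3 + 7
1 + 1 + 1 + 1 + 3 + 7
1 + 1 + 1 + 1 + 1 + 1 + 1 + 7
1 + 3 + 5 + 5
1 + 1 + 1 + 1 + 5 + 5
3 + 3 + 3 + 5
1 + 1 + 1 + 3 + 3 + 5
1 + 1 + 1 + 1 + 1 + 1 + 3 + 5
1 + 1 + 1 + 1 + 1 + 1 + 1 + 1 + 1 + 5
1 + 1 + 3 + 3 + 3 + 3
1 + 1 + 1 + 1 + 1 + 3 + 3 + 3
1 + 1 + 1 + 1 + 1 + 1 + 1 + 1 + 3 + 3
1 + 1 + 1 + 1 + 1 + 1 + 1 + 1 + 1 + 1 + 1 + 3
1 + 1 + 1 + 1 + 1 + 1 + 1 + 1 + 1 + 1 + 1 + 1 + 1 + 1
That's 22 in total.

22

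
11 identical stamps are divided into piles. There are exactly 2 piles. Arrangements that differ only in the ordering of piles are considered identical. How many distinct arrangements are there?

The partitions of 11 that satisfy the conditions:
1+10
2+9
3+8
4+7
5+6
Counting gives 5.

5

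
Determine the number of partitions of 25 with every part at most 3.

A partial list (first 12 by largest part):
3+3+3+3+3+3+3+3+1
3+3+3+3+3+3+3+2+2
3+3+3+3+3+3+3+2+1+1
3+3+3+3+3+3+3+1+1+1+1
3+3+3+3+3+3+2+2+2+1
3+3+3+3+3+3+2+2+1+1+1
3+3+3+3+3+3+2+1+1+1+1+1
3+3+3+3+3+3+1+1+1+1+1+1+1
3+3+3+3+3+2+2+2+2+2
3+3+3+3+3+2+2+2+2+1+1
3+3+3+3+3+2+2+2+1+1+1+1
3+3+3+3+3+2+2+1+1+1+1+1+1
…and 53 more, for 65 total.

65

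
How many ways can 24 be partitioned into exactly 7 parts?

201

There are 201 such partitions.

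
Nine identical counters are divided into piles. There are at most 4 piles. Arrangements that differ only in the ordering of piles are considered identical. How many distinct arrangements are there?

18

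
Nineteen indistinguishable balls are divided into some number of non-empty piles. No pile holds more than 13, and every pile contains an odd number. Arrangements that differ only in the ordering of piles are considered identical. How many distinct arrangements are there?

There are too many to list fully; the first 12 (by largest part) are:
13+5+1
13+3+3
13+3+1+1+1
13+1+1+1+1+1+1
11+7+1
11+5+3
11+5+1+1+1
11+3+3+1+1
11+3+1+1+1+1+1
11+1+1+1+1+1+1+1+1
9+9+1
9+7+3
…and 38 more, for 50 total.

50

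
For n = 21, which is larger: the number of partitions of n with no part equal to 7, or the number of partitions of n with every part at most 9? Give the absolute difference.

59

Partitions of 21 with no part equal to 7: 657.
Partitions of 21 with every part at most 9: 598.
|657 − 598| = 59.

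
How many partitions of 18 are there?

385

Enumerating by decreasing first part gives 385 partitions in all.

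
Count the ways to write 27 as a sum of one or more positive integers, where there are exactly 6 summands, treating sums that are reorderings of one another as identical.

331

Enumerating by decreasing first part gives 331 partitions in all.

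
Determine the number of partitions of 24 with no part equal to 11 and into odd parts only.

104

Counting exhaustively, 104 partitions satisfy the conditions.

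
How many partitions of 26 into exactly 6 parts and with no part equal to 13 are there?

264

Counting exhaustively, 264 partitions satisfy the conditions.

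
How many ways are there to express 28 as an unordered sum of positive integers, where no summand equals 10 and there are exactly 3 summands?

56

There are too many to list fully; the first 12 (by largest part) are:
1+1+26
1+2+25
1+3+24
2+2+24
1+4+23
2+3+23
1+5+22
2+4+22
3+3+22
1+6+21
2+5+21
3+4+21
…and 44 more, for 56 total.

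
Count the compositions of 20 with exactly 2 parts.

19

Place 1 bars in the 19 internal gaps of a row of 20 dots: C(19,1) = 19.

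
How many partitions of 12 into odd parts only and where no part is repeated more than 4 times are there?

10

Enumerating:
11,1
9,3
9,1,1,1
7,5
7,3,1,1
5,5,1,1
5,3,3,1
5,3,1,1,1,1
3,3,3,3
3,3,3,1,1,1
That's 10 in total.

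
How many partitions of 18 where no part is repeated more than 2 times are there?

135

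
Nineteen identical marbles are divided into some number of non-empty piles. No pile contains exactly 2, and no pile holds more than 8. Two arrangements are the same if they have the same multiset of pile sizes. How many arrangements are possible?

Enumerating by decreasing first part gives 122 partitions in all.

122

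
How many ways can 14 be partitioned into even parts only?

Listing the qualifying partitions of 14:
14
12, 2
10, 4
10, 2, 2
8, 6
8, 4, 2
8, 2, 2, 2
6, 6, 2
6, 4, 4
6, 4, 2, 2
6, 2, 2, 2, 2
4, 4, 4, 2
4, 4, 2, 2, 2
4, 2, 2, 2, 2, 2
2, 2, 2, 2, 2, 2, 2
Counting gives 15.

15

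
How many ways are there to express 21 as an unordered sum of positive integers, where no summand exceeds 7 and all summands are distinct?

5

Listing the qualifying partitions of 21:
7 + 6 + 5 + 3
7 + 6 + 5 + 2 + 1
7 + 6 + 4 + 3 + 1
7 + 5 + 4 + 3 + 2
6 + 5 + 4 + 3 + 2 + 1
Counting gives 5.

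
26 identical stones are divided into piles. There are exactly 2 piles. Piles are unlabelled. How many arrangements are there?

13

The partitions of 26 that satisfy the conditions:
25,1
24,2
23,3
22,4
21,5
20,6
19,7
18,8
17,9
16,10
15,11
14,12
13,13
Counting gives 13.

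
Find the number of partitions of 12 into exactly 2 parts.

6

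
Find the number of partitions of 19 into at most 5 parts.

There are 164 such partitions.

164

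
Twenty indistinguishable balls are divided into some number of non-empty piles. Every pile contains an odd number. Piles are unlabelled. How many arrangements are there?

64

A partial list (first 12 by largest part):
19 + 1
17 + 3
17 + 1 + 1 + 1
15 + 5
15 + 3 + 1 + 1
15 + 1 + 1 + 1 + 1 + 1
13 + 7
13 + 5 + 1 + 1
13 + 3 + 3 + 1
13 + 3 + 1 + 1 + 1 + 1
13 + 1 + 1 + 1 + 1 + 1 + 1 + 1
11 + 9
…and 52 more, for 64 total.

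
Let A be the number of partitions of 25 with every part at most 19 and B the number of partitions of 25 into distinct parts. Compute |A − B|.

Partitions of 25 with every part at most 19: 1939.
Partitions of 25 into distinct parts: 142.
|1939 − 142| = 1797.

1797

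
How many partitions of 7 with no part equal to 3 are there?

10

The partitions of 7 that satisfy the conditions:
7
6+1
5+2
5+1+1
4+2+1
4+1+1+1
2+2+2+1
2+2+1+1+1
2+1+1+1+1+1
1+1+1+1+1+1+1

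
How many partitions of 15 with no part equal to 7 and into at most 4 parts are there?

A partial list (first 12 by largest part):
15
1 + 14
2 + 13
1 + 1 + 13
3 + 12
1 + 2 + 12
1 + 1 + 1 + 12
4 + 11
1 + 3 + 11
2 + 2 + 11
1 + 1 + 2 + 11
5 + 10
…and 32 more, for 44 total.

44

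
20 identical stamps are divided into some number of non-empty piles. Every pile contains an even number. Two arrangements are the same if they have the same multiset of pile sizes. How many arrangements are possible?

42

A partial list (first 12 by largest part):
20
18 + 2
16 + 4
16 + 2 + 2
14 + 6
14 + 4 + 2
14 + 2 + 2 + 2
12 + 8
12 + 6 + 2
12 + 4 + 4
12 + 4 + 2 + 2
12 + 2 + 2 + 2 + 2
…and 30 more, for 42 total.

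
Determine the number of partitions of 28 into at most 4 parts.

249

Counting exhaustively, 249 partitions satisfy the conditions.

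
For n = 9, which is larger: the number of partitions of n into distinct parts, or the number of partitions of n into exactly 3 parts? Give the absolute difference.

1

Partitions of 9 into distinct parts: 8.
Partitions of 9 into exactly 3 parts: 7.
|8 − 7| = 1.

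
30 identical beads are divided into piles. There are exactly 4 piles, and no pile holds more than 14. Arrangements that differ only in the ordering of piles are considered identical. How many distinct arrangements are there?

104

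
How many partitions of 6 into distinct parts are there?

4

Listing the qualifying partitions of 6:
6
5,1
4,2
3,2,1
Counting gives 4.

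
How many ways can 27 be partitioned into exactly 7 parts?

364

Counting exhaustively, 364 partitions satisfy the conditions.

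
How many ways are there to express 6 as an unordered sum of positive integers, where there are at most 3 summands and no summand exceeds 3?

3

Enumerating:
3 + 3
3 + 2 + 1
2 + 2 + 2
That's 3 in total.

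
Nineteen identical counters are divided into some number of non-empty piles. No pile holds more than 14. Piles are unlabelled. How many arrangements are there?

478

There are 478 such partitions.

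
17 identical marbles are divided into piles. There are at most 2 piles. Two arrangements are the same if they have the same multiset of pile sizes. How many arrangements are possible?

9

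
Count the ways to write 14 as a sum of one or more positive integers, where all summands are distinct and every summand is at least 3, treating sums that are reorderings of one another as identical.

7

They are:
14
11 + 3
10 + 4
9 + 5
8 + 6
7 + 4 + 3
6 + 5 + 3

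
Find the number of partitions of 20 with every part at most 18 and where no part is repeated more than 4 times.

407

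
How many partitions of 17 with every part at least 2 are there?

66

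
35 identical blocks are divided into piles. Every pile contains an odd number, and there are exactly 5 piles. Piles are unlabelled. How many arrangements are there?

84

Direct enumeration gives 84 partitions.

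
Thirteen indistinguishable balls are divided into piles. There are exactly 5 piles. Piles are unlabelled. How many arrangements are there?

They are:
9+1+1+1+1
8+2+1+1+1
7+3+1+1+1
7+2+2+1+1
6+4+1+1+1
6+3+2+1+1
6+2+2+2+1
5+5+1+1+1
5+4+2+1+1
5+3+3+1+1
5+3+2+2+1
5+2+2+2+2
4+4+3+1+1
4+4+2+2+1
4+3+3+2+1
4+3+2+2+2
3+3+3+3+1
3+3+3+2+2

18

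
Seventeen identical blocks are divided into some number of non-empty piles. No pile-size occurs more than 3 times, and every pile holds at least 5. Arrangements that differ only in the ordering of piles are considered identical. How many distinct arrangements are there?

They are:
17
12,5
11,6
10,7
9,8
7,5,5
6,6,5

7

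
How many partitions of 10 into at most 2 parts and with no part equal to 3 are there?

5

The partitions of 10 that satisfy the conditions:
10
9+1
8+2
6+4
5+5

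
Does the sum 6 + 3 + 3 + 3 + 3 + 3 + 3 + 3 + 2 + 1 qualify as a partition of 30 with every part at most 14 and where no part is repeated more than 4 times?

The parts sum to 30, and the condition 'no summand is used more than 4 times' is violated.

No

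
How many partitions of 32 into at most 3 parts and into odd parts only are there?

The partitions of 32 that satisfy the conditions:
31, 1
29, 3
27, 5
25, 7
23, 9
21, 11
19, 13
17, 15

8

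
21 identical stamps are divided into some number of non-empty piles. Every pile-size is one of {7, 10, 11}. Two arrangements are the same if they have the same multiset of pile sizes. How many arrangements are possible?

2

They are:
11,10
7,7,7
Counting gives 2.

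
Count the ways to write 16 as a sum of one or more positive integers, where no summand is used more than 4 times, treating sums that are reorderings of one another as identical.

Counting exhaustively, 164 partitions satisfy the conditions.

164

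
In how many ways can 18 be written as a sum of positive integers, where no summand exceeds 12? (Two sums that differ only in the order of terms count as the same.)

There are 366 such partitions.

366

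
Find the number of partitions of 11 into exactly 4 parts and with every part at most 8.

They are:
8, 1, 1, 1
7, 2, 1, 1
6, 3, 1, 1
6, 2, 2, 1
5, 4, 1, 1
5, 3, 2, 1
5, 2, 2, 2
4, 4, 2, 1
4, 3, 3, 1
4, 3, 2, 2
3, 3, 3, 2
That's 11 in total.

11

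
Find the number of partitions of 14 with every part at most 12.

133

Systematic enumeration (by largest part, then next-largest, …) yields 133.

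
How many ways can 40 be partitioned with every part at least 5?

Systematic enumeration (by largest part, then next-largest, …) yields 317.

317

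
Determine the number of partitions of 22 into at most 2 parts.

12

Listing the qualifying partitions of 22:
22
21, 1
20, 2
19, 3
18, 4
17, 5
16, 6
15, 7
14, 8
13, 9
12, 10
11, 11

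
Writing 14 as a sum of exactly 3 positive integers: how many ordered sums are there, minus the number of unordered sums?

Ordered (compositions into 3 parts): C(13,2) = 78.
Partitions of 14 into exactly 3 parts: 16.
Difference: 78 − 16 = 62.

62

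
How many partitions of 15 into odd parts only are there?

27

There are too many to list fully; the first 12 (by largest part) are:
15
13+1+1
11+3+1
11+1+1+1+1
9+5+1
9+3+3
9+3+1+1+1
9+1+1+1+1+1+1
7+7+1
7+5+3
7+5+1+1+1
7+3+3+1+1
…and 15 more, for 27 total.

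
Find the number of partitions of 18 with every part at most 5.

Systematic enumeration (by largest part, then next-largest, …) yields 141.

141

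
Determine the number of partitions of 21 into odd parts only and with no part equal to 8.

Direct enumeration gives 76 partitions.

76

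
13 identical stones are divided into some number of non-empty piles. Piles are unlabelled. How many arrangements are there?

101

Enumerating by decreasing first part gives 101 partitions in all.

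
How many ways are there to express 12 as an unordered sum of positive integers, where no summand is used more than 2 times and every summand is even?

7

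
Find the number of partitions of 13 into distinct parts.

18

The partitions of 13 that satisfy the conditions:
13
12, 1
11, 2
10, 3
10, 2, 1
9, 4
9, 3, 1
8, 5
8, 4, 1
8, 3, 2
7, 6
7, 5, 1
7, 4, 2
7, 3, 2, 1
6, 5, 2
6, 4, 3
6, 4, 2, 1
5, 4, 3, 1
Counting gives 18.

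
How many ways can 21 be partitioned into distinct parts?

76

A full systematic count gives 76.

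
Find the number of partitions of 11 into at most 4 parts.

There are too many to list fully; the first 12 (by largest part) are:
11
1+10
2+9
1+1+9
3+8
1+2+8
1+1+1+8
4+7
1+3+7
2+2+7
1+1+2+7
5+6
…and 15 more, for 27 total.

27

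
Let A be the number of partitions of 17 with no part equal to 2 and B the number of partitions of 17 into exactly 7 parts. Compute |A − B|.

Partitions of 17 with no part equal to 2: 121.
Partitions of 17 into exactly 7 parts: 38.
|121 − 38| = 83.

83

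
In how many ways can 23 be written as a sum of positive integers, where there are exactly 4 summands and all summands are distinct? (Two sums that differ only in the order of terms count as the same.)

There are too many to list fully; the first 12 (by largest part) are:
1, 2, 3, 17
1, 2, 4, 16
1, 2, 5, 15
1, 3, 4, 15
1, 2, 6, 14
1, 3, 5, 14
2, 3, 4, 14
1, 2, 7, 13
1, 3, 6, 13
1, 4, 5, 13
2, 3, 5, 13
1, 2, 8, 12
…and 27 more, for 39 total.

39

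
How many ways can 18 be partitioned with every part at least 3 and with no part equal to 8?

A partial list (first 12 by largest part):
18
15,3
14,4
13,5
12,6
12,3,3
11,7
11,4,3
10,5,3
10,4,4
9,9
9,6,3
…and 16 more, for 28 total.

28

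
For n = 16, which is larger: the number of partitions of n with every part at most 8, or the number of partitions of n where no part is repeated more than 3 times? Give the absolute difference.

54

Partitions of 16 with every part at most 8: 186.
Partitions of 16 where no part is repeated more than 3 times: 132.
|186 − 132| = 54.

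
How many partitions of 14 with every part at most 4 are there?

There are too many to list fully; the first 12 (by largest part) are:
4,4,4,2
4,4,4,1,1
4,4,3,3
4,4,3,2,1
4,4,3,1,1,1
4,4,2,2,2
4,4,2,2,1,1
4,4,2,1,1,1,1
4,4,1,1,1,1,1,1
4,3,3,3,1
4,3,3,2,2
4,3,3,2,1,1
…and 35 more, for 47 total.

47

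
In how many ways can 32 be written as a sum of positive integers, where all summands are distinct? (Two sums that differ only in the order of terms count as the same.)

Systematic enumeration (by largest part, then next-largest, …) yields 390.

390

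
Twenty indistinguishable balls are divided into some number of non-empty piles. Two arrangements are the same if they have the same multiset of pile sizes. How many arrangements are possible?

627

Counting exhaustively, 627 partitions satisfy the conditions.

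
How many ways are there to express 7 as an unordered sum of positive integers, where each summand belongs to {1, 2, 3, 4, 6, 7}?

Enumerating:
7
1+6
3+4
1+2+4
1+1+1+4
1+3+3
2+2+3
1+1+2+3
1+1+1+1+3
1+2+2+2
1+1+1+2+2
1+1+1+1+1+2
1+1+1+1+1+1+1
Counting gives 13.

13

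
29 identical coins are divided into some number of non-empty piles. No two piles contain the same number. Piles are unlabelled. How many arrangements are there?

256

Direct enumeration gives 256 partitions.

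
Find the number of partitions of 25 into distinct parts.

Counting exhaustively, 142 partitions satisfy the conditions.

142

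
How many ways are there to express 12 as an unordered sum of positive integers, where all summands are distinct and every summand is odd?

Listing the qualifying partitions of 12:
11 + 1
9 + 3
7 + 5
That's 3 in total.

3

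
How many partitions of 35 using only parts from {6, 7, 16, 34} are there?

2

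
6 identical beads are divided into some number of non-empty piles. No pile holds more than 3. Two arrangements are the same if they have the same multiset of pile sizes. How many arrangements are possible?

7

They are:
3 + 3
1 + 2 + 3
1 + 1 + 1 + 3
2 + 2 + 2
1 + 1 + 2 + 2
1 + 1 + 1 + 1 + 2
1 + 1 + 1 + 1 + 1 + 1
Counting gives 7.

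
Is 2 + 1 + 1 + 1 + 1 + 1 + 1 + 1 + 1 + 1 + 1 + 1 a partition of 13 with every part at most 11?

The parts sum to 13, and the condition 'no summand exceeds 11' holds.

Yes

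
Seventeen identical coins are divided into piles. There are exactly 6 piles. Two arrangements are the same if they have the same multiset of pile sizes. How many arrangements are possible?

44

There are too many to list fully; the first 12 (by largest part) are:
12, 1, 1, 1, 1, 1
11, 2, 1, 1, 1, 1
10, 3, 1, 1, 1, 1
10, 2, 2, 1, 1, 1
9, 4, 1, 1, 1, 1
9, 3, 2, 1, 1, 1
9, 2, 2, 2, 1, 1
8, 5, 1, 1, 1, 1
8, 4, 2, 1, 1, 1
8, 3, 3, 1, 1, 1
8, 3, 2, 2, 1, 1
8, 2, 2, 2, 2, 1
…and 32 more, for 44 total.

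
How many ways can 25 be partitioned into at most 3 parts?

A partial list (first 12 by largest part):
25
24+1
23+2
23+1+1
22+3
22+2+1
21+4
21+3+1
21+2+2
20+5
20+4+1
20+3+2
…and 53 more, for 65 total.

65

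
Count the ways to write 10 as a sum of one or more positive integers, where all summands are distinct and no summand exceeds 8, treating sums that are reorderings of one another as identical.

8

Enumerating:
8 + 2
7 + 3
7 + 2 + 1
6 + 4
6 + 3 + 1
5 + 4 + 1
5 + 3 + 2
4 + 3 + 2 + 1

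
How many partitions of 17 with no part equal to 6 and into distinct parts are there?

A partial list (first 12 by largest part):
17
16,1
15,2
14,3
14,2,1
13,4
13,3,1
12,5
12,4,1
12,3,2
11,5,1
11,4,2
…and 17 more, for 29 total.

29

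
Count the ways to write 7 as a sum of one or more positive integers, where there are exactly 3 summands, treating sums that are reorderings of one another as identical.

4

They are:
5 + 1 + 1
4 + 2 + 1
3 + 3 + 1
3 + 2 + 2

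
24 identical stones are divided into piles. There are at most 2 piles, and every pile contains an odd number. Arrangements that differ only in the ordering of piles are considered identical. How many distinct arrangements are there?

6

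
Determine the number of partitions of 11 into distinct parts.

Enumerating:
11
10+1
9+2
8+3
8+2+1
7+4
7+3+1
6+5
6+4+1
6+3+2
5+4+2
5+3+2+1

12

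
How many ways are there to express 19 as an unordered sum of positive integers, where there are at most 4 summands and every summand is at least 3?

There are too many to list fully; the first 12 (by largest part) are:
19
16+3
15+4
14+5
13+6
13+3+3
12+7
12+4+3
11+8
11+5+3
11+4+4
10+9
…and 21 more, for 33 total.

33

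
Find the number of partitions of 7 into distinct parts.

5

They are:
7
6+1
5+2
4+3
4+2+1
That's 5 in total.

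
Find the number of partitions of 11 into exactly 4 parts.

11

Enumerating:
8,1,1,1
7,2,1,1
6,3,1,1
6,2,2,1
5,4,1,1
5,3,2,1
5,2,2,2
4,4,2,1
4,3,3,1
4,3,2,2
3,3,3,2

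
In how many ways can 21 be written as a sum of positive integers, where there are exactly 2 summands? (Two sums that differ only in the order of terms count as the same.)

The partitions of 21 that satisfy the conditions:
1+20
2+19
3+18
4+17
5+16
6+15
7+14
8+13
9+12
10+11

10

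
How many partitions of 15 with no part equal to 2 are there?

75

Systematic enumeration (by largest part, then next-largest, …) yields 75.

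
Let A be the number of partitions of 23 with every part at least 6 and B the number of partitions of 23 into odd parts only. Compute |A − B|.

92

Partitions of 23 with every part at least 6: 12.
Partitions of 23 into odd parts only: 104.
|12 − 104| = 92.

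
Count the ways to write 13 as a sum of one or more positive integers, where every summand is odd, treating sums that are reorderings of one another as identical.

Listing the qualifying partitions of 13:
13
11+1+1
9+3+1
9+1+1+1+1
7+5+1
7+3+3
7+3+1+1+1
7+1+1+1+1+1+1
5+5+3
5+5+1+1+1
5+3+3+1+1
5+3+1+1+1+1+1
5+1+1+1+1+1+1+1+1
3+3+3+3+1
3+3+3+1+1+1+1
3+3+1+1+1+1+1+1+1
3+1+1+1+1+1+1+1+1+1+1
1+1+1+1+1+1+1+1+1+1+1+1+1

18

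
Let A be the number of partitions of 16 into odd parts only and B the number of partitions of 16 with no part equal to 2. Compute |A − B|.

Partitions of 16 into odd parts only: 32.
Partitions of 16 with no part equal to 2: 96.
|32 − 96| = 64.

64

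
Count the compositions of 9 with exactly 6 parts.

56

By stars and bars with positive parts, the count is C(8,5) = 56.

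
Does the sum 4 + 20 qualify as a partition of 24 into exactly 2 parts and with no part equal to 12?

Yes

The parts sum to 24, and the condition 'there are exactly 2 summands' holds; the condition 'no summand equals 12' holds.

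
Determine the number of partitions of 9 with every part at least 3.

4

Listing the qualifying partitions of 9:
9
6,3
5,4
3,3,3
That's 4 in total.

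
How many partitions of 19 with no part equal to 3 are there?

259

Direct enumeration gives 259 partitions.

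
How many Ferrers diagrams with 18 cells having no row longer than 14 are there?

378

Systematic enumeration (by largest part, then next-largest, …) yields 378.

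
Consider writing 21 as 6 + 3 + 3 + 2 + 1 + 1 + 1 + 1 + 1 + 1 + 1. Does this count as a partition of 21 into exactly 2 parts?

No

The parts sum to 21, and the condition 'there are exactly 2 summands' is violated.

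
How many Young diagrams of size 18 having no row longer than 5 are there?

Counting exhaustively, 141 partitions satisfy the conditions.

141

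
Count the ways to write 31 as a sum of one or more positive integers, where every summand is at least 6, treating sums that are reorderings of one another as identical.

A partial list (first 12 by largest part):
31
25, 6
24, 7
23, 8
22, 9
21, 10
20, 11
19, 12
19, 6, 6
18, 13
18, 7, 6
17, 14
…and 32 more, for 44 total.

44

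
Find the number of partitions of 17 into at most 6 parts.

163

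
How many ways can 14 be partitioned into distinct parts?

22

The partitions of 14 that satisfy the conditions:
14
1, 13
2, 12
3, 11
1, 2, 11
4, 10
1, 3, 10
5, 9
1, 4, 9
2, 3, 9
6, 8
1, 5, 8
2, 4, 8
1, 2, 3, 8
1, 6, 7
2, 5, 7
3, 4, 7
1, 2, 4, 7
3, 5, 6
1, 2, 5, 6
1, 3, 4, 6
2, 3, 4, 5
Counting gives 22.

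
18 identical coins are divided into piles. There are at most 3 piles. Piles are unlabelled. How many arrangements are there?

A partial list (first 12 by largest part):
18
17,1
16,2
16,1,1
15,3
15,2,1
14,4
14,3,1
14,2,2
13,5
13,4,1
13,3,2
…and 25 more, for 37 total.

37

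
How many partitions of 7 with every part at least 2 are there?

4

The partitions of 7 that satisfy the conditions:
7
2, 5
3, 4
2, 2, 3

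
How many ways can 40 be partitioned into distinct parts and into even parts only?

There are too many to list fully; the first 12 (by largest part) are:
40
2,38
4,36
6,34
2,4,34
8,32
2,6,32
10,30
2,8,30
4,6,30
12,28
2,10,28
…and 52 more, for 64 total.

64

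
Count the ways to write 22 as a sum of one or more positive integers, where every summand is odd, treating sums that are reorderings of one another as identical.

A full systematic count gives 89.

89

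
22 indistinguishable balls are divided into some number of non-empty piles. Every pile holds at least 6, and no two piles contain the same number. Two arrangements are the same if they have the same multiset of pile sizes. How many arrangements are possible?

The partitions of 22 that satisfy the conditions:
22
6+16
7+15
8+14
9+13
10+12
6+7+9
Counting gives 7.

7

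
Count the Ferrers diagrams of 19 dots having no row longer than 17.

488

There are 488 such partitions.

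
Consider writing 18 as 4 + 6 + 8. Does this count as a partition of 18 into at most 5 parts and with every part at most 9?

Yes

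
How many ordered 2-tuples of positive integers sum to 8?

By stars and bars with positive parts, the count is C(7,1) = 7.

7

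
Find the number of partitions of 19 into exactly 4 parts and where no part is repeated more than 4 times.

54

There are too many to list fully; the first 12 (by largest part) are:
16+1+1+1
15+2+1+1
14+3+1+1
14+2+2+1
13+4+1+1
13+3+2+1
13+2+2+2
12+5+1+1
12+4+2+1
12+3+3+1
12+3+2+2
11+6+1+1
…and 42 more, for 54 total.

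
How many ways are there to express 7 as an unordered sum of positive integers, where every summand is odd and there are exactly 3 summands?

2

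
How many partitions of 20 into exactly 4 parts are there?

There are too many to list fully; the first 12 (by largest part) are:
17 + 1 + 1 + 1
16 + 2 + 1 + 1
15 + 3 + 1 + 1
15 + 2 + 2 + 1
14 + 4 + 1 + 1
14 + 3 + 2 + 1
14 + 2 + 2 + 2
13 + 5 + 1 + 1
13 + 4 + 2 + 1
13 + 3 + 3 + 1
13 + 3 + 2 + 2
12 + 6 + 1 + 1
…and 52 more, for 64 total.

64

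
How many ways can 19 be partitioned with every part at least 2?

105

Enumerating by decreasing first part gives 105 partitions in all.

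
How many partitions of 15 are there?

Counting exhaustively, 176 partitions satisfy the conditions.

176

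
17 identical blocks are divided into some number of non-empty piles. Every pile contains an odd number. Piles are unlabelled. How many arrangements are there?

38

There are too many to list fully; the first 12 (by largest part) are:
17
15 + 1 + 1
13 + 3 + 1
13 + 1 + 1 + 1 + 1
11 + 5 + 1
11 + 3 + 3
11 + 3 + 1 + 1 + 1
11 + 1 + 1 + 1 + 1 + 1 + 1
9 + 7 + 1
9 + 5 + 3
9 + 5 + 1 + 1 + 1
9 + 3 + 3 + 1 + 1
…and 26 more, for 38 total.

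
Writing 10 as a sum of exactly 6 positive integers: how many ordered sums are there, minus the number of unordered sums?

Compositions: C(9,5) = 126.
Unordered (partitions into 6 parts): 5.
Difference: 126 − 5 = 121.

121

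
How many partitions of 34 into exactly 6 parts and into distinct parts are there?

Enumerating by decreasing first part gives 71 partitions in all.

71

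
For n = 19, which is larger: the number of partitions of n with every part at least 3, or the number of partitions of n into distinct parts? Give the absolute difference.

Partitions of 19 with every part at least 3: 39.
Partitions of 19 into distinct parts: 54.
|39 − 54| = 15.

15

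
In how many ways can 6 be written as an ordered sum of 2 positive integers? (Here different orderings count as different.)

5

By stars and bars with positive parts, the count is C(5,1) = 5.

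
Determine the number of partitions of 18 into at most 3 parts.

37

There are too many to list fully; the first 12 (by largest part) are:
18
17,1
16,2
16,1,1
15,3
15,2,1
14,4
14,3,1
14,2,2
13,5
13,4,1
13,3,2
…and 25 more, for 37 total.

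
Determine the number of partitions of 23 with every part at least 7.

The partitions of 23 that satisfy the conditions:
23
16,7
15,8
14,9
13,10
12,11
9,7,7
8,8,7

8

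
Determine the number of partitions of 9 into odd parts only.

The partitions of 9 that satisfy the conditions:
9
7+1+1
5+3+1
5+1+1+1+1
3+3+3
3+3+1+1+1
3+1+1+1+1+1+1
1+1+1+1+1+1+1+1+1

8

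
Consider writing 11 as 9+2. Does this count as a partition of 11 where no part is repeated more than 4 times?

The parts sum to 11, and the condition 'no summand is used more than 4 times' holds.

Yes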